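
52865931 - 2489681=50376250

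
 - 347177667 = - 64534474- 282643193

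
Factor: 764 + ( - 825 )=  - 61^1 = - 61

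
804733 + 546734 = 1351467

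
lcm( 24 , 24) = 24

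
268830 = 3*89610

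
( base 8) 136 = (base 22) 46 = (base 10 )94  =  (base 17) 59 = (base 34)2Q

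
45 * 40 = 1800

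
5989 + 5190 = 11179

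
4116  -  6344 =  - 2228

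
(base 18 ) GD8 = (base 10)5426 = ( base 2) 1010100110010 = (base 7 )21551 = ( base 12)3182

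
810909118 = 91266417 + 719642701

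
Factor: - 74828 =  - 2^2*13^1*1439^1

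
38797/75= 517 + 22/75 = 517.29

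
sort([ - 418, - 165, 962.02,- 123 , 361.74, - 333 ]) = [ - 418, - 333, - 165, - 123, 361.74 , 962.02 ] 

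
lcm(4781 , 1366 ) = 9562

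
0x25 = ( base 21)1G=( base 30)17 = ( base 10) 37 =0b100101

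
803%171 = 119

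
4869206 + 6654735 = 11523941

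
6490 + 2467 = 8957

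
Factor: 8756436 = 2^2*3^1*13^1*56131^1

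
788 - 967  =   -179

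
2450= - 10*(  -  245)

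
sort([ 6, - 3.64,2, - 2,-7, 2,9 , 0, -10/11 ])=[ - 7, - 3.64, - 2 , -10/11,0,2,2,6,9 ] 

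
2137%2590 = 2137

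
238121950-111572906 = 126549044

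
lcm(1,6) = 6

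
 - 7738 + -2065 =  - 9803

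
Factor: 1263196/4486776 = 315799/1121694  =  2^( - 1 )*3^( - 1 )*7^( - 1)*11^1  *17^(-1 )*19^1*1511^1*1571^( - 1)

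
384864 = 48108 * 8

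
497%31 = 1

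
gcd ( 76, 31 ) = 1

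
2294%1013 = 268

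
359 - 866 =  -507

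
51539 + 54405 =105944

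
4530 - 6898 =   -  2368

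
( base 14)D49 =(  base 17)90c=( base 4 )220311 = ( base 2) 101000110101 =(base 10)2613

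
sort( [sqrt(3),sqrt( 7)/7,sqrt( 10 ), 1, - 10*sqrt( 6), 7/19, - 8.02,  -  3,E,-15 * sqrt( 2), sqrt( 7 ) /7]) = [ - 10*sqrt(6), - 15*sqrt ( 2), - 8.02,-3,7/19,sqrt( 7) /7, sqrt(7)/7, 1,sqrt( 3 ),E, sqrt( 10 ) ]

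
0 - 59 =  - 59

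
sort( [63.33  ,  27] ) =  [ 27, 63.33]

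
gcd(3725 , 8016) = 1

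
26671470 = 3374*7905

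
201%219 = 201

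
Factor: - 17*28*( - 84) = 2^4*3^1*7^2*17^1 =39984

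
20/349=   20/349 = 0.06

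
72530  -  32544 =39986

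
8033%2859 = 2315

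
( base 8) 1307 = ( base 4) 23013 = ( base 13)429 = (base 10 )711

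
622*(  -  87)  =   - 54114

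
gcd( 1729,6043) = 1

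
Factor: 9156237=3^1*3052079^1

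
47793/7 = 6827 +4/7  =  6827.57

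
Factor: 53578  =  2^1*7^1*43^1*89^1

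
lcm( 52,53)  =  2756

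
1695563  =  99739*17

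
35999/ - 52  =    -  35999/52= - 692.29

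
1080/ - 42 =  - 180/7=- 25.71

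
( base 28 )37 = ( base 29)34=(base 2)1011011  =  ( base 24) 3j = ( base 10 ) 91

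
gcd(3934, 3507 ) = 7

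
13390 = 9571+3819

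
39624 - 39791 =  -167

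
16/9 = 1 + 7/9 = 1.78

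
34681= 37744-3063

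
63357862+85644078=149001940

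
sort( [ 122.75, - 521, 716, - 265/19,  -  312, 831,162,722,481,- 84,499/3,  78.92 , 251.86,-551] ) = [ - 551, - 521, - 312,-84, - 265/19, 78.92 , 122.75,162, 499/3 , 251.86, 481,  716,722,831] 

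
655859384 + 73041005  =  728900389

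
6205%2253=1699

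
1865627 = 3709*503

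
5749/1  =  5749 = 5749.00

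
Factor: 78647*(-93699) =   -  7369145253 = -  3^2*29^1*31^1 *43^1*59^1*359^1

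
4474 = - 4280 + 8754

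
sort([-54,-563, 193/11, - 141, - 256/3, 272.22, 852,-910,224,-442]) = [-910, - 563 , -442 ,-141, - 256/3, - 54,193/11,224,272.22 , 852]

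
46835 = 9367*5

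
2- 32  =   - 30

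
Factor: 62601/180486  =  77/222=2^(  -  1 )*3^( - 1)*7^1 * 11^1*37^(-1 )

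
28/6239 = 28/6239 =0.00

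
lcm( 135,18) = 270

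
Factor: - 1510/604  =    -  5/2= -  2^( - 1 )*5^1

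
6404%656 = 500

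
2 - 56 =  - 54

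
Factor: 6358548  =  2^2*3^1*7^1*59^1 * 1283^1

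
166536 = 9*18504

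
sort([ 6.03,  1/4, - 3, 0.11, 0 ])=[-3,0, 0.11 , 1/4, 6.03]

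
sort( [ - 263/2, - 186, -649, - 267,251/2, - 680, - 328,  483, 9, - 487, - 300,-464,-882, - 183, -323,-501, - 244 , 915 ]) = [ - 882, -680,-649,-501, - 487,  -  464, -328,  -  323,-300,-267,-244,- 186, - 183,-263/2  ,  9,251/2, 483,  915]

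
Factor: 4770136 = 2^3*7^1*103^1* 827^1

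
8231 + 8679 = 16910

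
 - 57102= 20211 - 77313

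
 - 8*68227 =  - 545816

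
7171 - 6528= 643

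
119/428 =119/428 = 0.28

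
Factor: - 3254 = -2^1*1627^1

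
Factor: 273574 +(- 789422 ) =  - 2^3*17^1*3793^1 = -515848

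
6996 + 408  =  7404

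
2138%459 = 302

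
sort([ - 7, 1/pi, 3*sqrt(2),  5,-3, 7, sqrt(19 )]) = [-7,-3, 1/pi, 3*sqrt ( 2 ),  sqrt(19), 5,  7]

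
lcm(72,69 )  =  1656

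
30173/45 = 30173/45=670.51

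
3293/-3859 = -1 + 566/3859 = -0.85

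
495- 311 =184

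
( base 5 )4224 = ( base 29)jd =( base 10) 564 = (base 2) 1000110100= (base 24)nc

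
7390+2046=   9436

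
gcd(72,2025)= 9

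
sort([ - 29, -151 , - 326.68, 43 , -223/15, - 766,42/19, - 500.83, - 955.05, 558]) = [ - 955.05,  -  766, - 500.83, - 326.68, - 151, - 29, - 223/15,42/19,43, 558 ]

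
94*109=10246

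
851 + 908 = 1759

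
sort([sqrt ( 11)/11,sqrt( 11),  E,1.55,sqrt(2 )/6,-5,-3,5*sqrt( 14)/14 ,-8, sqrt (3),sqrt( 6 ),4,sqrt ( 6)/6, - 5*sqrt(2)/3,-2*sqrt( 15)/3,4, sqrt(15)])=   [ - 8  ,-5, - 3,-2*sqrt (15 ) /3, - 5*sqrt( 2 ) /3,sqrt(2)/6, sqrt( 11)/11,sqrt( 6)/6,5*sqrt( 14 )/14,1.55,sqrt( 3),sqrt(6),  E, sqrt( 11),sqrt(15) , 4,4 ]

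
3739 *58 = 216862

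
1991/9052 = 1991/9052=0.22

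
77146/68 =1134+1/2 = 1134.50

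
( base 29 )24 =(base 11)57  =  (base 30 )22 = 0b111110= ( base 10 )62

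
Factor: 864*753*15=9758880 = 2^5*3^5*5^1*251^1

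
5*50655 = 253275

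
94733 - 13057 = 81676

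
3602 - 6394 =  - 2792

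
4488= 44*102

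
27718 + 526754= 554472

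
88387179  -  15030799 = 73356380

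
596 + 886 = 1482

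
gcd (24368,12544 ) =16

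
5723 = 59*97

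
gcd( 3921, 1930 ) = 1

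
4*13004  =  52016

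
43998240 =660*66664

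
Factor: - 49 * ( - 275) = 13475 = 5^2*7^2*11^1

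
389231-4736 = 384495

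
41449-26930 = 14519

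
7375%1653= 763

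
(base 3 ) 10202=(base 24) 45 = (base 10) 101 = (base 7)203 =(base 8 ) 145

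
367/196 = 1 + 171/196 = 1.87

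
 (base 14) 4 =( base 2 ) 100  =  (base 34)4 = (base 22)4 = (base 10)4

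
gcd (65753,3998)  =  1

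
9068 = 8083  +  985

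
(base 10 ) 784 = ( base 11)653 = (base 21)1g7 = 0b1100010000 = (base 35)me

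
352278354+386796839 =739075193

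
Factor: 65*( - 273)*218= - 2^1*3^1 * 5^1*7^1*13^2*109^1 = - 3868410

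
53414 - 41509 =11905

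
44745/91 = 491 + 64/91 = 491.70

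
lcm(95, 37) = 3515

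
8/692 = 2/173 = 0.01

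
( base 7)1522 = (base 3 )211101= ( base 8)1134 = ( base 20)1A4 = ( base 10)604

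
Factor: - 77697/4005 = - 97/5 =- 5^( - 1)*97^1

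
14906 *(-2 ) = -29812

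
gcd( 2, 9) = 1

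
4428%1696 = 1036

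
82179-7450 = 74729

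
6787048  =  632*10739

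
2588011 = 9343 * 277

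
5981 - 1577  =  4404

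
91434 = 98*933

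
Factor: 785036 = 2^2*7^1*23^2*53^1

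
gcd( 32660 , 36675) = 5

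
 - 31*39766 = - 1232746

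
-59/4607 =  - 59/4607= - 0.01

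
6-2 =4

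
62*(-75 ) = -4650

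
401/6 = 66 + 5/6 = 66.83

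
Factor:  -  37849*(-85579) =3239079571 = 7^1*13^1*29^1*227^1*5407^1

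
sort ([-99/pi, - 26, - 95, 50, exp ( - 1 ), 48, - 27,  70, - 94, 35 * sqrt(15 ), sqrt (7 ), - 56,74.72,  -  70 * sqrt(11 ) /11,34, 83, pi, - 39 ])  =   [ - 95, - 94, - 56,-39, - 99/pi, - 27, - 26,-70*sqrt(11 ) /11, exp ( - 1 ), sqrt( 7),pi,34,  48, 50,70, 74.72, 83, 35 * sqrt(15) ] 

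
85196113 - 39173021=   46023092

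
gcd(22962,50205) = 3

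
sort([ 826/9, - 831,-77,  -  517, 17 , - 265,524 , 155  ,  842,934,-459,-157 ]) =[ - 831,-517, - 459  , - 265,-157,- 77, 17,826/9, 155, 524, 842,934 ]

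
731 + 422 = 1153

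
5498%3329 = 2169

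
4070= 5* 814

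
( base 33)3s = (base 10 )127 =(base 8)177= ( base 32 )3v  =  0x7F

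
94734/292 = 47367/146  =  324.43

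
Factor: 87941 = 7^1  *17^1*739^1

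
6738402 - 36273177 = -29534775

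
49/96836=49/96836  =  0.00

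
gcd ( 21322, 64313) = 1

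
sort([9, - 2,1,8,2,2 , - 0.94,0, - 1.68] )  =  [ - 2, - 1.68,-0.94,  0,1 , 2,2, 8,9]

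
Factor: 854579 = 11^1*77689^1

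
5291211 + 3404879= 8696090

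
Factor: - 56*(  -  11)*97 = 2^3 * 7^1*11^1*97^1 = 59752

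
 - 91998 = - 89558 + -2440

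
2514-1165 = 1349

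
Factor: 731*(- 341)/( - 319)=22661/29 = 17^1 * 29^(  -  1)*31^1*43^1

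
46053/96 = 15351/32 = 479.72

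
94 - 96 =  - 2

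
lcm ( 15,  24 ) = 120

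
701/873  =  701/873 = 0.80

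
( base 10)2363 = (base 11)1859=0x93b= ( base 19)6a7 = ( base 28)30B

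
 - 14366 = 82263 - 96629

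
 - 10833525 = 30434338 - 41267863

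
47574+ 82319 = 129893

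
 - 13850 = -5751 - 8099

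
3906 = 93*42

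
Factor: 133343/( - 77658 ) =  - 443/258 = - 2^( - 1 )*3^( - 1 )*43^( - 1)*443^1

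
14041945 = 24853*565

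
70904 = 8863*8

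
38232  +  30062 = 68294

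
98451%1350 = 1251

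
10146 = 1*10146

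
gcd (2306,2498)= 2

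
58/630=29/315=0.09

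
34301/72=476 + 29/72=476.40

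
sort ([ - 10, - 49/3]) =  [-49/3,  -  10 ]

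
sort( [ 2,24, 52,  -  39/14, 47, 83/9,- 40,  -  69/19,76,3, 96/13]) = [  -  40, - 69/19, -39/14, 2,3, 96/13, 83/9  ,  24, 47,52,76 ]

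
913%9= 4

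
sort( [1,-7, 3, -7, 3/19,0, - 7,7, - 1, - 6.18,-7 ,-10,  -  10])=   [ - 10, - 10,-7, -7,  -  7, - 7, - 6.18,  -  1, 0,3/19,1, 3, 7]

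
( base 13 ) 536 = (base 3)1012222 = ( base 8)1572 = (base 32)RQ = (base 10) 890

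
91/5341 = 13/763 = 0.02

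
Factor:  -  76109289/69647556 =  - 2^( - 2) * 11^( - 1 ) * 17^1*73^1*20443^1*527633^( - 1 ) = -25369763/23215852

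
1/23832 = 1/23832 = 0.00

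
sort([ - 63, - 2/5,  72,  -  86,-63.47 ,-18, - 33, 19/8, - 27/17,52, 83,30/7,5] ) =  [ - 86, - 63.47, - 63, - 33,-18 , - 27/17, - 2/5,19/8, 30/7 , 5,  52,72, 83] 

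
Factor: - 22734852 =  - 2^2*3^1 *7^1  *270653^1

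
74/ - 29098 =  - 1 + 14512/14549 = - 0.00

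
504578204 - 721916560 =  - 217338356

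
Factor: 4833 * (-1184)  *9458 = -2^6* 3^3*37^1 * 179^1*4729^1 = - 54121248576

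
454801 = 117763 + 337038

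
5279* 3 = 15837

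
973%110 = 93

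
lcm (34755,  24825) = 173775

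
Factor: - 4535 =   -  5^1 * 907^1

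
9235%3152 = 2931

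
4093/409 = 4093/409 =10.01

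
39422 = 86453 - 47031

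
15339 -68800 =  - 53461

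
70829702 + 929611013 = 1000440715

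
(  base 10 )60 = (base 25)2A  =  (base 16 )3c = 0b111100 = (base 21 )2i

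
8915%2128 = 403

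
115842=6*19307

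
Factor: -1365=  -  3^1*5^1*7^1 * 13^1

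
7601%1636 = 1057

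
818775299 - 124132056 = 694643243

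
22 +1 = 23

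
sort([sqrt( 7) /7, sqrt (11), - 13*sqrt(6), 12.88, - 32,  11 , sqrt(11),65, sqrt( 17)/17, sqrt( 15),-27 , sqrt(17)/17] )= [ - 32, - 13*sqrt( 6 ), - 27,sqrt( 17)/17,sqrt( 17)/17, sqrt( 7)/7, sqrt(11) , sqrt(11), sqrt( 15 ),11,12.88, 65 ] 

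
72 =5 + 67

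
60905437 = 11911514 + 48993923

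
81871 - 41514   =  40357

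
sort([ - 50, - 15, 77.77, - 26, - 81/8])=[  -  50, - 26,-15,  -  81/8,77.77] 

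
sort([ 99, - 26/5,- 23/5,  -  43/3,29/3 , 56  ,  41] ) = [ - 43/3 ,  -  26/5,  -  23/5,29/3 , 41, 56,99 ]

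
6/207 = 2/69 = 0.03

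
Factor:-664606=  - 2^1*332303^1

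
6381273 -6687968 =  - 306695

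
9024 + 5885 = 14909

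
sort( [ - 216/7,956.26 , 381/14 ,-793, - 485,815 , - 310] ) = [ - 793 , - 485, - 310,  -  216/7, 381/14,  815, 956.26] 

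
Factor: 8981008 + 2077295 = 3^1*3686101^1 = 11058303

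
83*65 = 5395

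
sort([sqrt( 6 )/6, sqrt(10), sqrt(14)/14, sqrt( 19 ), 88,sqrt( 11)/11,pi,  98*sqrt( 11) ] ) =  [sqrt(14 ) /14,sqrt( 11)/11,  sqrt( 6 ) /6, pi, sqrt( 10),  sqrt( 19),88, 98*sqrt( 11)] 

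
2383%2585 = 2383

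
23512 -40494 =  - 16982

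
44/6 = 7 + 1/3 = 7.33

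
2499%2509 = 2499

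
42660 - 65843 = - 23183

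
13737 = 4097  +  9640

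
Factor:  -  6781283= - 17^1*59^1*6761^1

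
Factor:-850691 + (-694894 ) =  - 1545585 = - 3^1*5^1*167^1*617^1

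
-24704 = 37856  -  62560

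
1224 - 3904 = -2680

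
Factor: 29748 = 2^2*3^1*37^1*67^1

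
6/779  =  6/779= 0.01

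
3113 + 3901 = 7014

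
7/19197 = 7/19197 = 0.00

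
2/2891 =2/2891 = 0.00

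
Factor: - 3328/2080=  - 2^3 * 5^( - 1) = -  8/5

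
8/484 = 2/121 = 0.02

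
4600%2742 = 1858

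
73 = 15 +58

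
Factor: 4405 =5^1*881^1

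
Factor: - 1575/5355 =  - 5^1* 17^( - 1) = - 5/17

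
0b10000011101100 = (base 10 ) 8428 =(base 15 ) 276d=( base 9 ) 12504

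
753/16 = 753/16 = 47.06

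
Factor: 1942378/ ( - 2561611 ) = -2^1*13^ ( - 1)  *  17^( - 1)*67^ ( - 1)*173^( - 1)*229^1*4241^1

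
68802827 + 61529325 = 130332152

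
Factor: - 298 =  - 2^1 * 149^1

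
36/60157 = 36/60157 = 0.00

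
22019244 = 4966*4434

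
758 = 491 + 267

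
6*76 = 456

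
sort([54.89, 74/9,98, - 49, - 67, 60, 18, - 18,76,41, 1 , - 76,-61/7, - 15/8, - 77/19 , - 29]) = [-76, - 67,  -  49, - 29, - 18, - 61/7, - 77/19 , - 15/8,1, 74/9,18 , 41,54.89,60, 76, 98]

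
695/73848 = 695/73848 = 0.01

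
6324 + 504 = 6828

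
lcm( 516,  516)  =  516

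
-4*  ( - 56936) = 227744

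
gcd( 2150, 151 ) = 1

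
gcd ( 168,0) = 168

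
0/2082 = 0 = 0.00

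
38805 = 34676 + 4129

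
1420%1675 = 1420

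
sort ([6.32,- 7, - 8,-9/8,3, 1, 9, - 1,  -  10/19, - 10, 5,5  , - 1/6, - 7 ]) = [-10, - 8,-7, - 7, - 9/8, - 1, - 10/19,  -  1/6, 1, 3,5,5 , 6.32 , 9 ]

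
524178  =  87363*6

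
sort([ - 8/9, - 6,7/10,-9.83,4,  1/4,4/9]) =[-9.83, - 6,- 8/9, 1/4,4/9,7/10, 4]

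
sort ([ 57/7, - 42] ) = [ - 42,  57/7 ]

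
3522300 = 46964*75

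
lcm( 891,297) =891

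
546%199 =148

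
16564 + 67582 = 84146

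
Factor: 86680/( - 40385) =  - 2^3*11^1*41^( - 1) = - 88/41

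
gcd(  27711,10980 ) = 9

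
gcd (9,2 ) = 1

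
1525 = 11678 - 10153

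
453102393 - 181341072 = 271761321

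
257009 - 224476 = 32533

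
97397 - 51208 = 46189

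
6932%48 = 20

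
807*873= 704511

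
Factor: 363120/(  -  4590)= - 712/9 =-  2^3* 3^( - 2 )*89^1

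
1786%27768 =1786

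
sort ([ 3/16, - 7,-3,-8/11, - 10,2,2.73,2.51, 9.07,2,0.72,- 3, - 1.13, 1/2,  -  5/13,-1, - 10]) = [ - 10, - 10, - 7 , - 3, - 3, - 1.13,-1,-8/11 , - 5/13,3/16,  1/2,0.72,2,2, 2.51,2.73, 9.07] 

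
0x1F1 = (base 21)12E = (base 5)3442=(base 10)497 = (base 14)277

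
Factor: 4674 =2^1 * 3^1*19^1*41^1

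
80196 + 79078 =159274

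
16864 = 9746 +7118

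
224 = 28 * 8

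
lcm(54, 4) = 108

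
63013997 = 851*74047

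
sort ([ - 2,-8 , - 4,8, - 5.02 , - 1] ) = [ - 8,  -  5.02,-4, - 2, - 1, 8] 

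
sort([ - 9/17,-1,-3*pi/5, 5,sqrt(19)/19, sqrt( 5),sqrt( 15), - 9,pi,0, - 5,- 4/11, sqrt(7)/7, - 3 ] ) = [ - 9 ,-5, - 3, - 3*pi/5, -1, - 9/17, - 4/11,0,sqrt( 19)/19, sqrt(7)/7,sqrt ( 5),pi, sqrt(15), 5 ]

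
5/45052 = 5/45052 = 0.00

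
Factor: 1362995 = 5^1*101^1*2699^1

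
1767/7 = 1767/7   =  252.43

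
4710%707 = 468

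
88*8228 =724064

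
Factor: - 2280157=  - 11^1 * 207287^1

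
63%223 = 63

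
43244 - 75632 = - 32388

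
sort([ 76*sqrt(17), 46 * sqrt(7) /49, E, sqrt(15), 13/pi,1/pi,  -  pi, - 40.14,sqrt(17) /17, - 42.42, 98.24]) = [ - 42.42, - 40.14 , - pi,sqrt( 17 )/17, 1/pi, 46  *  sqrt( 7)/49, E, sqrt (15 ), 13/pi,98.24,76*sqrt( 17) ] 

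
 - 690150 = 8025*( - 86)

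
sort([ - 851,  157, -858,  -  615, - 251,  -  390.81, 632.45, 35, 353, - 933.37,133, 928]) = [ - 933.37, - 858, - 851, - 615 , - 390.81, - 251, 35,  133,157,  353 , 632.45,928]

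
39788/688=9947/172 = 57.83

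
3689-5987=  - 2298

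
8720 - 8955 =  -  235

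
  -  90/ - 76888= 45/38444 = 0.00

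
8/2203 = 8/2203 = 0.00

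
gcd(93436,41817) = 1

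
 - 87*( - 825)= 71775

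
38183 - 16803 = 21380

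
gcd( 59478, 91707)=3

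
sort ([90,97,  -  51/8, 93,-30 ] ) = [ - 30 ,-51/8,90, 93,97 ] 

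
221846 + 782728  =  1004574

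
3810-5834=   -  2024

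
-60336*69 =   -  4163184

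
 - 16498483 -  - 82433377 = 65934894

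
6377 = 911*7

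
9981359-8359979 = 1621380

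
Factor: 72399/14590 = 2^( - 1 )*3^1*5^(- 1)*1459^(  -  1)*24133^1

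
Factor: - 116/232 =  -1/2 = - 2^ ( - 1 )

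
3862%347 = 45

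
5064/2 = 2532 = 2532.00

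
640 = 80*8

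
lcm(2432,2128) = 17024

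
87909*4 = 351636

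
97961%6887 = 1543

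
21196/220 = 5299/55 = 96.35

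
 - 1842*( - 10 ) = 18420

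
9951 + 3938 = 13889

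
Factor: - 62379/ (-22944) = 87/32 = 2^( - 5)*3^1 * 29^1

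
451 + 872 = 1323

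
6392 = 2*3196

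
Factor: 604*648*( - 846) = -331117632 = - 2^6*3^6*47^1*151^1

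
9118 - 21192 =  - 12074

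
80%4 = 0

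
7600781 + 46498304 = 54099085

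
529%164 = 37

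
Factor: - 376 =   -  2^3*47^1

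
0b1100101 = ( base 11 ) 92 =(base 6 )245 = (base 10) 101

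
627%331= 296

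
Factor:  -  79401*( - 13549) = 3^1*7^1* 17^1*19^1*199^1 * 797^1 = 1075804149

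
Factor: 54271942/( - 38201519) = -2^1*19^1*1428209^1*38201519^(-1 ) 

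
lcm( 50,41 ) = 2050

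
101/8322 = 101/8322 = 0.01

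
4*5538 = 22152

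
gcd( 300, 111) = 3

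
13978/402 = 34  +  155/201 =34.77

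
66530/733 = 66530/733 = 90.76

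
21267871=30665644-9397773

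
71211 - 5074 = 66137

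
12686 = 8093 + 4593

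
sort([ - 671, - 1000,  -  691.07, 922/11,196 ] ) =[ - 1000, - 691.07, - 671,922/11, 196 ] 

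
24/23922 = 4/3987= 0.00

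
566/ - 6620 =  - 1 + 3027/3310 = - 0.09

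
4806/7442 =2403/3721 =0.65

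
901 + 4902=5803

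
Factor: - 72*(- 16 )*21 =24192 =2^7*3^3*7^1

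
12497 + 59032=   71529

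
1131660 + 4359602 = 5491262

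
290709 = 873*333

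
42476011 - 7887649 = 34588362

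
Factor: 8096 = 2^5*11^1 * 23^1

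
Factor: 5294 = 2^1*2647^1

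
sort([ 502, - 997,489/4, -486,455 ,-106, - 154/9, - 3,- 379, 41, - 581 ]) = [ - 997, - 581, - 486, - 379, - 106, - 154/9,-3,41,489/4 , 455,502 ]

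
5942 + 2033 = 7975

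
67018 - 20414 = 46604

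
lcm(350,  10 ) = 350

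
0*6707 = 0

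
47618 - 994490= - 946872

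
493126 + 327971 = 821097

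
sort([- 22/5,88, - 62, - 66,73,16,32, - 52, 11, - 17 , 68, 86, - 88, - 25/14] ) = [ - 88,- 66, - 62,-52, - 17, - 22/5,-25/14 , 11,16,32,  68, 73,  86,88]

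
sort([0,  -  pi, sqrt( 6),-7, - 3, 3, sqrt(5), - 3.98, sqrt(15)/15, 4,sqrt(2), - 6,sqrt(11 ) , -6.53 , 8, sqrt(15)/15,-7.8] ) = [ - 7.8, - 7,-6.53, - 6, - 3.98 , - pi, - 3, 0, sqrt( 15)/15,sqrt ( 15 ) /15,sqrt( 2 ), sqrt(5),sqrt(6 ), 3, sqrt(11),  4,8]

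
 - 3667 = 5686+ - 9353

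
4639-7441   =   - 2802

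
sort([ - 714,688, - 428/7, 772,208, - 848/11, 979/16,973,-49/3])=[ - 714,  -  848/11, - 428/7, - 49/3,979/16,  208,688, 772,  973 ] 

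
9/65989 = 9/65989 = 0.00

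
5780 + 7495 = 13275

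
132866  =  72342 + 60524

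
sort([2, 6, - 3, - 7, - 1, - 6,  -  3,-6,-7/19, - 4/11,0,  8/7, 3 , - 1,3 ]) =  [-7, - 6, - 6,-3,-3 , - 1,-1, - 7/19, - 4/11, 0 , 8/7 , 2, 3,  3,6 ] 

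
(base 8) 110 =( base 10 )72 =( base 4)1020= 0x48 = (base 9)80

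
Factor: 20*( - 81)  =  -2^2*3^4*5^1= - 1620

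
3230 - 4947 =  - 1717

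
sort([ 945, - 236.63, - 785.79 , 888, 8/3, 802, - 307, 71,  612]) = [ - 785.79, - 307, - 236.63, 8/3, 71, 612,  802, 888, 945]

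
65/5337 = 65/5337 = 0.01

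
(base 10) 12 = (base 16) c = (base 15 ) c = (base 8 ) 14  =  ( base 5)22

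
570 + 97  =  667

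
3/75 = 1/25 = 0.04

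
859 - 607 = 252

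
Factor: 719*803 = 11^1*73^1*719^1 = 577357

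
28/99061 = 28/99061 = 0.00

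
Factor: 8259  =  3^1*  2753^1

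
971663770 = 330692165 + 640971605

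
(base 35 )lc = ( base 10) 747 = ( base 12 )523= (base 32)nb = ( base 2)1011101011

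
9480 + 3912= 13392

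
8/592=1/74 = 0.01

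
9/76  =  9/76 = 0.12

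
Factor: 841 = 29^2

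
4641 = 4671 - 30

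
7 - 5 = 2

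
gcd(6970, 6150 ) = 410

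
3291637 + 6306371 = 9598008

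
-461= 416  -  877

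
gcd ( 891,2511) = 81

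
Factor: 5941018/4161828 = 2^( - 1)*3^( - 1)*11^( - 1 )*41^( - 1 ) * 769^( - 1 ) * 2970509^1 = 2970509/2080914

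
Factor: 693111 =3^1*463^1*499^1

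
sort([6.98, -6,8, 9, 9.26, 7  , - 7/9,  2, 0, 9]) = [ - 6, -7/9,0,2,  6.98, 7, 8, 9,9, 9.26]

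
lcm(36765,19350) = 367650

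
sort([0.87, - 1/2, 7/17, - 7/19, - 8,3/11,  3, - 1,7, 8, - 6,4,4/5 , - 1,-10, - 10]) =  [-10,  -  10, - 8,  -  6, - 1,- 1, -1/2,-7/19,3/11,7/17, 4/5,0.87,3,4,  7,8] 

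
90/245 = 18/49 = 0.37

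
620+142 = 762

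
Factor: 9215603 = 9215603^1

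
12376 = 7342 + 5034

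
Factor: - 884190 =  - 2^1*3^1*5^1 * 29473^1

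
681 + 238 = 919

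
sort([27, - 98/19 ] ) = [ - 98/19,27] 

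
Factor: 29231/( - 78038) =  - 2^( - 1)*29231^1*39019^(-1)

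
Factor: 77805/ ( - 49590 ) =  - 91/58 = - 2^( - 1 )*7^1*13^1 * 29^( - 1)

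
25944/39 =8648/13 = 665.23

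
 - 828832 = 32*(-25901)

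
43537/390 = 111 + 19/30 = 111.63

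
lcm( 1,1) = 1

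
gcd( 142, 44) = 2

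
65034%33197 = 31837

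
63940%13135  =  11400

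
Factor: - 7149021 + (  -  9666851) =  - 16815872 = -2^8*65687^1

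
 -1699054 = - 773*2198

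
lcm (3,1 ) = 3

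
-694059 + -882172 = -1576231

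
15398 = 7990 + 7408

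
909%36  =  9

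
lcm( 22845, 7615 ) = 22845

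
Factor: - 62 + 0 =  - 2^1*31^1 = - 62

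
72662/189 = 384+86/189 = 384.46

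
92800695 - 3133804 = 89666891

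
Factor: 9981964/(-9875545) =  - 2^2*5^( - 1 )*167^( - 1 )* 997^1*2503^1*11827^( - 1 )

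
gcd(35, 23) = 1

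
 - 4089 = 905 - 4994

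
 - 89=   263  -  352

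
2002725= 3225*621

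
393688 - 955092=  -561404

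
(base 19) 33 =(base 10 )60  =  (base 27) 26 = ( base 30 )20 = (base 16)3c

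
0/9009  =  0=0.00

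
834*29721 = 24787314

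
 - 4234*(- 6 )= 25404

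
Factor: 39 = 3^1* 13^1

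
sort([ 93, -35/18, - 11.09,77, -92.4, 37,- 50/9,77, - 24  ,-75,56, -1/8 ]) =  [ - 92.4 , -75, - 24 ,-11.09,  -  50/9,  -  35/18,- 1/8,37, 56,77, 77 , 93 ]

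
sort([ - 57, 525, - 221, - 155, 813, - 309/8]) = [ - 221, - 155, - 57,-309/8,525, 813 ]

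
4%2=0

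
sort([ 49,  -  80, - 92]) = [ - 92, - 80,  49]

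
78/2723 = 78/2723 = 0.03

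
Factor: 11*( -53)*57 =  - 33231 = - 3^1*11^1*19^1*53^1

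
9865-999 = 8866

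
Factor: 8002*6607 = 2^1*4001^1*6607^1 = 52869214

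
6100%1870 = 490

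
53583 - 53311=272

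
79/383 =79/383 = 0.21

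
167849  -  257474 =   -  89625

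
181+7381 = 7562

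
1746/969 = 582/323 = 1.80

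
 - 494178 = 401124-895302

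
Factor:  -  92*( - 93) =2^2*3^1 * 23^1*31^1= 8556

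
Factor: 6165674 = 2^1*443^1 * 6959^1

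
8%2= 0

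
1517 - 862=655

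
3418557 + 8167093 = 11585650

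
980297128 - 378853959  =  601443169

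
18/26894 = 9/13447 = 0.00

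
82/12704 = 41/6352=0.01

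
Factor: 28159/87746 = 2^(-1 )*29^1*73^( - 1)*601^( -1) * 971^1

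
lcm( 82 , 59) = 4838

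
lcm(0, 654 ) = 0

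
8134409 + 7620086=15754495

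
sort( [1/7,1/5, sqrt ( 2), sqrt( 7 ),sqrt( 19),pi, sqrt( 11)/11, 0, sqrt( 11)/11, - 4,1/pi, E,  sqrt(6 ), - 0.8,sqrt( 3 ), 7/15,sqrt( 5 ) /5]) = [-4,-0.8, 0, 1/7,  1/5, sqrt( 11 ) /11, sqrt ( 11) /11, 1/pi, sqrt( 5 ) /5, 7/15, sqrt( 2),sqrt( 3 ),sqrt (6),sqrt(7 ), E, pi, sqrt( 19)]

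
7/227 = 7/227=0.03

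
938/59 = 15 + 53/59  =  15.90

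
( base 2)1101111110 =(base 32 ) RU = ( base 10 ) 894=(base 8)1576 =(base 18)2dc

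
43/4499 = 43/4499= 0.01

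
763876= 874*874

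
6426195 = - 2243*( - 2865 ) 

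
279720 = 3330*84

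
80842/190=40421/95 = 425.48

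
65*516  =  33540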